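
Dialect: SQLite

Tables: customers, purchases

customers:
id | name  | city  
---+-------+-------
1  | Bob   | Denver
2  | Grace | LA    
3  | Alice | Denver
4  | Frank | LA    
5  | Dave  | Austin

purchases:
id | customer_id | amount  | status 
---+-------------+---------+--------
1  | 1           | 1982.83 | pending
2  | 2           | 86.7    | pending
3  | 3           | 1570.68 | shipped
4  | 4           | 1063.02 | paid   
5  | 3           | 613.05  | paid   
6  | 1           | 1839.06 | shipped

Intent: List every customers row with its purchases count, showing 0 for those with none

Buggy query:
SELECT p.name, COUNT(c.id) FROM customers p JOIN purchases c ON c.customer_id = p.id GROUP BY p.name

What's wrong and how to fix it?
Bug: INNER JOIN drops customers rows that have no matching purchases rows

Fix: Use LEFT JOIN so parents without children still appear (COUNT(c.id) gives 0)

Corrected query:
SELECT p.name, COUNT(c.id) FROM customers p LEFT JOIN purchases c ON c.customer_id = p.id GROUP BY p.name

Result:
name  | COUNT(c.id)
------+------------
Alice | 2          
Bob   | 2          
Dave  | 0          
Frank | 1          
Grace | 1          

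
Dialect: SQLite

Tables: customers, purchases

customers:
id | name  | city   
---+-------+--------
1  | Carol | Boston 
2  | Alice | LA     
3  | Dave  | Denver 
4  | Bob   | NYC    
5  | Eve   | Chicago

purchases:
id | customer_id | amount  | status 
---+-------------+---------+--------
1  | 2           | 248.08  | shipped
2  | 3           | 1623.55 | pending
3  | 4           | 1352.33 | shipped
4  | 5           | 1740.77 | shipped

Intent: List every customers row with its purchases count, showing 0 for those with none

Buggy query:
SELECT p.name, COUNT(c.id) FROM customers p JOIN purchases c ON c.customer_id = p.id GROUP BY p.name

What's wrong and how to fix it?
Bug: INNER JOIN drops customers rows that have no matching purchases rows

Fix: Use LEFT JOIN so parents without children still appear (COUNT(c.id) gives 0)

Corrected query:
SELECT p.name, COUNT(c.id) FROM customers p LEFT JOIN purchases c ON c.customer_id = p.id GROUP BY p.name

Result:
name  | COUNT(c.id)
------+------------
Alice | 1          
Bob   | 1          
Carol | 0          
Dave  | 1          
Eve   | 1          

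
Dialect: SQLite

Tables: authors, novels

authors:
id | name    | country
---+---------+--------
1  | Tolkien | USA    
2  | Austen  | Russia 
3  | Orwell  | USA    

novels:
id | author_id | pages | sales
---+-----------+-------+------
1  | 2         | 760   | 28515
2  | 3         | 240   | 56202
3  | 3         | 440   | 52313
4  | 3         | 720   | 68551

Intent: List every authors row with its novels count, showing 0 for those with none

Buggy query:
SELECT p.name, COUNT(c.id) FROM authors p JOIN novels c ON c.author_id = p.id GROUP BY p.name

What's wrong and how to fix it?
Bug: INNER JOIN drops authors rows that have no matching novels rows

Fix: Use LEFT JOIN so parents without children still appear (COUNT(c.id) gives 0)

Corrected query:
SELECT p.name, COUNT(c.id) FROM authors p LEFT JOIN novels c ON c.author_id = p.id GROUP BY p.name

Result:
name    | COUNT(c.id)
--------+------------
Austen  | 1          
Orwell  | 3          
Tolkien | 0          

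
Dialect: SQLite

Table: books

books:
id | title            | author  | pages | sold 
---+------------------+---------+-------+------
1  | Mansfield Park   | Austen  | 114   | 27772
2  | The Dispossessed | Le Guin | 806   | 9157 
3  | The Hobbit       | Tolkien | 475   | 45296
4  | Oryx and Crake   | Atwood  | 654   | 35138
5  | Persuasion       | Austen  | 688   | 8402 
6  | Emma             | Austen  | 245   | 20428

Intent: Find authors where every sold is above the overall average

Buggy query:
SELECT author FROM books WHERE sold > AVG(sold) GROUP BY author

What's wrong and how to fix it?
Bug: WHERE evaluates per row before aggregation, so AVG() is unavailable

Fix: Use a subquery for AVG and a HAVING MIN(...) filter so the condition holds for every row in the group

Corrected query:
SELECT author FROM books GROUP BY author HAVING MIN(sold) > (SELECT AVG(sold) FROM books)

Result:
author 
-------
Atwood 
Tolkien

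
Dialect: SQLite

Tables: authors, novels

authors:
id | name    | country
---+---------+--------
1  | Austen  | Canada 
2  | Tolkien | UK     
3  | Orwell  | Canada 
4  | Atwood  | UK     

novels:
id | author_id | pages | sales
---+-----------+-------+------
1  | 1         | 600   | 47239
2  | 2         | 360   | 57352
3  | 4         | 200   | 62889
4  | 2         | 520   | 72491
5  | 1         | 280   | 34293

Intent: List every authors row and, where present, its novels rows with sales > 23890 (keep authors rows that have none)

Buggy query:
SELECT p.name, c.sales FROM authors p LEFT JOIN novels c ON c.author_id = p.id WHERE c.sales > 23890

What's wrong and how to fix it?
Bug: A WHERE condition on the right-hand table after LEFT JOIN drops unmatched parents

Fix: Move the right-table condition into the ON clause so unmatched parents are kept

Corrected query:
SELECT p.name, c.sales FROM authors p LEFT JOIN novels c ON c.author_id = p.id AND c.sales > 23890

Result:
name    | sales
--------+------
Austen  | 34293
Austen  | 47239
Tolkien | 57352
Tolkien | 72491
Orwell  | NULL 
Atwood  | 62889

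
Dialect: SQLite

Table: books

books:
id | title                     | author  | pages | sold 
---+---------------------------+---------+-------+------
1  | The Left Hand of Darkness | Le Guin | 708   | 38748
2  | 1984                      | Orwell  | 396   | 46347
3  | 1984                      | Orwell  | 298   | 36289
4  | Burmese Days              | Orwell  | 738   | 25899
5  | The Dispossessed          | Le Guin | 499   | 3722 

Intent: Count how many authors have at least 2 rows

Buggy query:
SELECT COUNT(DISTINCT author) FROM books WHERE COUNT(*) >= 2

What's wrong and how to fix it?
Bug: WHERE filters individual rows, not groups, so a group-level COUNT is invalid there

Fix: Group first with HAVING COUNT(*) >= 2, then COUNT the resulting groups

Corrected query:
SELECT COUNT(*) FROM (SELECT author FROM books GROUP BY author HAVING COUNT(*) >= 2)

Result:
COUNT(*)
--------
2       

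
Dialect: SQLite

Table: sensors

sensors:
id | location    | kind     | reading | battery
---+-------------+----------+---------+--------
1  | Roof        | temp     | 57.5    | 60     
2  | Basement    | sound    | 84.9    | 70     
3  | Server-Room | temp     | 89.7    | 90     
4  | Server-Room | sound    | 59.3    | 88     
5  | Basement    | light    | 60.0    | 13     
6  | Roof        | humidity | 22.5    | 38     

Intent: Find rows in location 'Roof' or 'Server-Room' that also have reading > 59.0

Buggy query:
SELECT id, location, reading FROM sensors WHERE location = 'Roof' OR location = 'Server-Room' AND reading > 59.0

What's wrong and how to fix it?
Bug: AND binds tighter than OR, so this parses as location = 'Roof' OR (location = 'Server-Room' AND reading > 59.0)

Fix: Group the OR with parentheses (or use IN), then AND the threshold

Corrected query:
SELECT id, location, reading FROM sensors WHERE (location = 'Roof' OR location = 'Server-Room') AND reading > 59.0

Result:
id | location    | reading
---+-------------+--------
3  | Server-Room | 89.7   
4  | Server-Room | 59.3   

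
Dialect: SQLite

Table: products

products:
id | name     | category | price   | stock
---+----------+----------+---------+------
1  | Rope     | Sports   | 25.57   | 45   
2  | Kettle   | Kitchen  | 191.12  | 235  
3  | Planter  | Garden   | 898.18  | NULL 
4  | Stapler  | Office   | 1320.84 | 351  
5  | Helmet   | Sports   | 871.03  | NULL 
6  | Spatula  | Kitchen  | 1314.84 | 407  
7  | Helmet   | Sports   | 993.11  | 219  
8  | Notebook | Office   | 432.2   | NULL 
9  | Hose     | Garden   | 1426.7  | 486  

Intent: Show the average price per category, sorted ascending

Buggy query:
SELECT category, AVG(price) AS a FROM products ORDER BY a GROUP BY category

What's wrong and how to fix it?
Bug: ORDER BY appears before GROUP BY; SQL clause order requires GROUP BY first

Fix: Move ORDER BY to the end, after GROUP BY

Corrected query:
SELECT category, AVG(price) AS a FROM products GROUP BY category ORDER BY a

Result:
category | a         
---------+-----------
Sports   | 629.903333
Kitchen  | 752.98    
Office   | 876.52    
Garden   | 1162.44   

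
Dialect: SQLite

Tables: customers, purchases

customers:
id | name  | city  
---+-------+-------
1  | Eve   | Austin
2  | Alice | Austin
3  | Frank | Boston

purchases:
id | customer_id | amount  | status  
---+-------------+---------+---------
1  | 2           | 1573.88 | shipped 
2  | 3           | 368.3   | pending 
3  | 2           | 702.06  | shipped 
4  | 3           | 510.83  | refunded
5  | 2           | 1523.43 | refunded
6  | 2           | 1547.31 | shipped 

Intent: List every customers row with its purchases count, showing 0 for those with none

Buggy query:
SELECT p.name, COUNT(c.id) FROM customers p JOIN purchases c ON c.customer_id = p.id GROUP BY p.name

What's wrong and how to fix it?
Bug: An inner join excludes parents with zero children

Fix: Switch to LEFT JOIN to retain unmatched parent rows

Corrected query:
SELECT p.name, COUNT(c.id) FROM customers p LEFT JOIN purchases c ON c.customer_id = p.id GROUP BY p.name

Result:
name  | COUNT(c.id)
------+------------
Alice | 4          
Eve   | 0          
Frank | 2          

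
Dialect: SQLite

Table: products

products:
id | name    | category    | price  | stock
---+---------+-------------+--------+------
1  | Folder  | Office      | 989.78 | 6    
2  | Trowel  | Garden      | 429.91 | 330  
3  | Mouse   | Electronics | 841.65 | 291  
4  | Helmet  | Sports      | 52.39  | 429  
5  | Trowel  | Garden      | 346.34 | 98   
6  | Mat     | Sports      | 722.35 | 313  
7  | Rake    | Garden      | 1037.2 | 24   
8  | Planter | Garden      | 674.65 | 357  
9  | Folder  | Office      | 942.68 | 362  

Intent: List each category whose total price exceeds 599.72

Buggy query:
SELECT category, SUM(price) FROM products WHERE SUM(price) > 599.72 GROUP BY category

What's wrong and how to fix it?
Bug: Aggregate functions cannot appear in a WHERE clause

Fix: Move the aggregate condition to a HAVING clause

Corrected query:
SELECT category, SUM(price) FROM products GROUP BY category HAVING SUM(price) > 599.72

Result:
category    | SUM(price)
------------+-----------
Electronics | 841.65    
Garden      | 2488.1    
Office      | 1932.46   
Sports      | 774.74    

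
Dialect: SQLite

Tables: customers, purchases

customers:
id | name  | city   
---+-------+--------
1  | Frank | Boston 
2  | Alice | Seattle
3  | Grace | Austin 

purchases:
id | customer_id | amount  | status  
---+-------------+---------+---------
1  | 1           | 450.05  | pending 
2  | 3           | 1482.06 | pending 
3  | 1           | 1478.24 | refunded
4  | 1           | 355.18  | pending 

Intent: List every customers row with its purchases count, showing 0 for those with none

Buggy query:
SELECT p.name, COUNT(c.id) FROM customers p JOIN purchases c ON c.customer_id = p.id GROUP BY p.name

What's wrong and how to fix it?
Bug: INNER JOIN drops customers rows that have no matching purchases rows

Fix: Switch to LEFT JOIN to retain unmatched parent rows

Corrected query:
SELECT p.name, COUNT(c.id) FROM customers p LEFT JOIN purchases c ON c.customer_id = p.id GROUP BY p.name

Result:
name  | COUNT(c.id)
------+------------
Alice | 0          
Frank | 3          
Grace | 1          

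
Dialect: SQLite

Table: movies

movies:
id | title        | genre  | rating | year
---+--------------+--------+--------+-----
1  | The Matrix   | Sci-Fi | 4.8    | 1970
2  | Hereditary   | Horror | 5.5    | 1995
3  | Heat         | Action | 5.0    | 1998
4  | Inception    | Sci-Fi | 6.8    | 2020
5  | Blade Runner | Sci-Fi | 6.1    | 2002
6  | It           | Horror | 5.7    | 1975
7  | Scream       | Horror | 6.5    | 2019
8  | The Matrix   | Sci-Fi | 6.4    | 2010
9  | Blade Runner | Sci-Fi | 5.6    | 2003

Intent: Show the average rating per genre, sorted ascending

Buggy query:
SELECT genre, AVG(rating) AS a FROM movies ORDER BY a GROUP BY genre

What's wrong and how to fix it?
Bug: ORDER BY appears before GROUP BY; SQL clause order requires GROUP BY first

Fix: Reorder: SELECT … FROM … GROUP BY … ORDER BY …

Corrected query:
SELECT genre, AVG(rating) AS a FROM movies GROUP BY genre ORDER BY a

Result:
genre  | a   
-------+-----
Action | 5   
Horror | 5.9 
Sci-Fi | 5.94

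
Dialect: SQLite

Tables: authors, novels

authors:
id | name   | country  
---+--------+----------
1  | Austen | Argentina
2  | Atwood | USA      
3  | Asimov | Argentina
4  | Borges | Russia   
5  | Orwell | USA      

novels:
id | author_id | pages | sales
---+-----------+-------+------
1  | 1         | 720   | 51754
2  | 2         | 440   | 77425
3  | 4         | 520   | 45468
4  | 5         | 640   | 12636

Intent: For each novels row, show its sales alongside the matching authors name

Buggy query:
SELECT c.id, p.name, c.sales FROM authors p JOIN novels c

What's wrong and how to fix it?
Bug: Missing join condition: each novels row is matched to all authors rows instead of just its own

Fix: Add ON c.author_id = p.id to the JOIN

Corrected query:
SELECT c.id, p.name, c.sales FROM authors p JOIN novels c ON c.author_id = p.id

Result:
id | name   | sales
---+--------+------
1  | Austen | 51754
2  | Atwood | 77425
3  | Borges | 45468
4  | Orwell | 12636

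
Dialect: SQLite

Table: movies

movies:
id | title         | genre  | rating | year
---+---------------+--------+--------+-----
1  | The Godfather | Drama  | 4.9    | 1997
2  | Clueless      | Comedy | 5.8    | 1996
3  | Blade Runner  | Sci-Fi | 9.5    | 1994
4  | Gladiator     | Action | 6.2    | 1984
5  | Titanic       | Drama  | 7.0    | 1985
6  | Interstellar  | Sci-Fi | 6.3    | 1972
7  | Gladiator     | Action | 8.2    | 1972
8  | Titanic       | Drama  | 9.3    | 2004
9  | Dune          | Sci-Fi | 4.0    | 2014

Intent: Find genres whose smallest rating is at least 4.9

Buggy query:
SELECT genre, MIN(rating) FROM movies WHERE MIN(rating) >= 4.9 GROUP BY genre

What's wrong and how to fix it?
Bug: MIN() in WHERE is a misuse of aggregate

Fix: Replace WHERE with HAVING after the GROUP BY

Corrected query:
SELECT genre, MIN(rating) FROM movies GROUP BY genre HAVING MIN(rating) >= 4.9

Result:
genre  | MIN(rating)
-------+------------
Action | 6.2        
Comedy | 5.8        
Drama  | 4.9        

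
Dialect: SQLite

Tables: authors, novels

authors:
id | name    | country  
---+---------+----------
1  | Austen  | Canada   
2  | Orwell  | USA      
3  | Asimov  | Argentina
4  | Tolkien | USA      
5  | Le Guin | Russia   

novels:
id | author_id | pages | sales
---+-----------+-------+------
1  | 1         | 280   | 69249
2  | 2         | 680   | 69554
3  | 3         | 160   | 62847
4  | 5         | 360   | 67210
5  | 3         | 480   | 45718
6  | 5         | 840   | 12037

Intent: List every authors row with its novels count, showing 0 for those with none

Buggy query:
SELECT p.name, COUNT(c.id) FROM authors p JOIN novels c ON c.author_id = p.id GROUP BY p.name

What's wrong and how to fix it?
Bug: An inner join excludes parents with zero children

Fix: Switch to LEFT JOIN to retain unmatched parent rows

Corrected query:
SELECT p.name, COUNT(c.id) FROM authors p LEFT JOIN novels c ON c.author_id = p.id GROUP BY p.name

Result:
name    | COUNT(c.id)
--------+------------
Asimov  | 2          
Austen  | 1          
Le Guin | 2          
Orwell  | 1          
Tolkien | 0          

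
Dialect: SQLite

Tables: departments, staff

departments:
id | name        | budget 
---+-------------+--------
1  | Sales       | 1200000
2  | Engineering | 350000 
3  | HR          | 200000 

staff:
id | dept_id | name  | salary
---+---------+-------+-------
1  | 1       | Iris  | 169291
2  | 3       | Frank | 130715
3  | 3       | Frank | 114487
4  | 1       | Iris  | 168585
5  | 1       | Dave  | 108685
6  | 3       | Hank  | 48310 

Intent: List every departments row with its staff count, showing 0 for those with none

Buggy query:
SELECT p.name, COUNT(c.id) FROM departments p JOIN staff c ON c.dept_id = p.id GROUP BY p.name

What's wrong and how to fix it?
Bug: INNER JOIN drops departments rows that have no matching staff rows

Fix: Use LEFT JOIN so parents without children still appear (COUNT(c.id) gives 0)

Corrected query:
SELECT p.name, COUNT(c.id) FROM departments p LEFT JOIN staff c ON c.dept_id = p.id GROUP BY p.name

Result:
name        | COUNT(c.id)
------------+------------
Engineering | 0          
HR          | 3          
Sales       | 3          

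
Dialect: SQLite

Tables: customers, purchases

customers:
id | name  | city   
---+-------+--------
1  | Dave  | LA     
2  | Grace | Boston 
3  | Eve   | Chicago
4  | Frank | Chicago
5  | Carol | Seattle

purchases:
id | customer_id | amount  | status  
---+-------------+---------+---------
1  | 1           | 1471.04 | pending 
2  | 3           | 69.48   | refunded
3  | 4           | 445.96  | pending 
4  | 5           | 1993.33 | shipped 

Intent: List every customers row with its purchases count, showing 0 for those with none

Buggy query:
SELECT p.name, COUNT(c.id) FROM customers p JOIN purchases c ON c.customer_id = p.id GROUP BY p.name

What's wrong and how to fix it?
Bug: INNER JOIN drops customers rows that have no matching purchases rows

Fix: Switch to LEFT JOIN to retain unmatched parent rows

Corrected query:
SELECT p.name, COUNT(c.id) FROM customers p LEFT JOIN purchases c ON c.customer_id = p.id GROUP BY p.name

Result:
name  | COUNT(c.id)
------+------------
Carol | 1          
Dave  | 1          
Eve   | 1          
Frank | 1          
Grace | 0          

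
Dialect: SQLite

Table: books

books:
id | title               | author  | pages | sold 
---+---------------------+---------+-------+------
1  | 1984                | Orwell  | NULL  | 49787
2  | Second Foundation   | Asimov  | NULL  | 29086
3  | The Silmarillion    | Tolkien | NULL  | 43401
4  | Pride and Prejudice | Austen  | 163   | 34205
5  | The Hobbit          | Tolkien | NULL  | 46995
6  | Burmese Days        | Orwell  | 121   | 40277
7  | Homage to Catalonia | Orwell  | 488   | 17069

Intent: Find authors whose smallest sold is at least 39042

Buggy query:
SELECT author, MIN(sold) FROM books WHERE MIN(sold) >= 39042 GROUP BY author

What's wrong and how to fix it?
Bug: MIN() in WHERE is a misuse of aggregate

Fix: Replace WHERE with HAVING after the GROUP BY

Corrected query:
SELECT author, MIN(sold) FROM books GROUP BY author HAVING MIN(sold) >= 39042

Result:
author  | MIN(sold)
--------+----------
Tolkien | 43401    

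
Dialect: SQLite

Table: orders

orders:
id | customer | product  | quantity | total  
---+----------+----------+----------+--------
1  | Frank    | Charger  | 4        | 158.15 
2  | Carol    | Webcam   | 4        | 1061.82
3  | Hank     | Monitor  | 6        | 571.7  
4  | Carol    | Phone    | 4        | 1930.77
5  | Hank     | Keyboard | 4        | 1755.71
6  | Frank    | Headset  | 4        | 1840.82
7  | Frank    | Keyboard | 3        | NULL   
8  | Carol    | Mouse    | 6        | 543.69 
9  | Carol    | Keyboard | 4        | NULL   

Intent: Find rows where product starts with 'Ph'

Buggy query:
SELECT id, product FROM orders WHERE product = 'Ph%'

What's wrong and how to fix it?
Bug: Wildcards only work with LIKE; '=' treats '%' as a literal character

Fix: Use LIKE for wildcard pattern matching

Corrected query:
SELECT id, product FROM orders WHERE product LIKE 'Ph%'

Result:
id | product
---+--------
4  | Phone  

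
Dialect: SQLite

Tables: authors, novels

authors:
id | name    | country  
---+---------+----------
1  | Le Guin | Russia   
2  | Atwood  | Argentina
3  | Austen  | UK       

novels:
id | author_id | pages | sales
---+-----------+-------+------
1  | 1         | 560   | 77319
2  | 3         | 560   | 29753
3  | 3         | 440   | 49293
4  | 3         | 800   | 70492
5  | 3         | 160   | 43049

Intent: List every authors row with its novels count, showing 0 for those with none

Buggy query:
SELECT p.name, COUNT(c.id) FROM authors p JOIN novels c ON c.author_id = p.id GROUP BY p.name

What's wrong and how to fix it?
Bug: An inner join excludes parents with zero children

Fix: Use LEFT JOIN so parents without children still appear (COUNT(c.id) gives 0)

Corrected query:
SELECT p.name, COUNT(c.id) FROM authors p LEFT JOIN novels c ON c.author_id = p.id GROUP BY p.name

Result:
name    | COUNT(c.id)
--------+------------
Atwood  | 0          
Austen  | 4          
Le Guin | 1          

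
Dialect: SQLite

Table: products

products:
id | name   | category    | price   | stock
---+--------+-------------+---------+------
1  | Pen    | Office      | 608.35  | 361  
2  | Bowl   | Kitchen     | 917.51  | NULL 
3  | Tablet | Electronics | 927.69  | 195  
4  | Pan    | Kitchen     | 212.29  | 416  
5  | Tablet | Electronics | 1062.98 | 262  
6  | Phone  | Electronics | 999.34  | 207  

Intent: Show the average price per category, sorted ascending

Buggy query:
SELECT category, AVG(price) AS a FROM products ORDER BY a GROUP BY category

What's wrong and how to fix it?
Bug: GROUP BY must precede ORDER BY

Fix: Reorder: SELECT … FROM … GROUP BY … ORDER BY …

Corrected query:
SELECT category, AVG(price) AS a FROM products GROUP BY category ORDER BY a

Result:
category    | a     
------------+-------
Kitchen     | 564.9 
Office      | 608.35
Electronics | 996.67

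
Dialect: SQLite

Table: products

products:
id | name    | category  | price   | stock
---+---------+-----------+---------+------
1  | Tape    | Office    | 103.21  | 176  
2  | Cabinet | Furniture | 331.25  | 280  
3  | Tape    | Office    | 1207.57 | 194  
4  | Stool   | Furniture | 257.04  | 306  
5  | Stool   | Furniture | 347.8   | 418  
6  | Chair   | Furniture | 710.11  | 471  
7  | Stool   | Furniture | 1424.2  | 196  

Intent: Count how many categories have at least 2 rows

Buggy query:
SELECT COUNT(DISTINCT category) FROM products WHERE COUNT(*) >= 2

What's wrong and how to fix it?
Bug: WHERE filters individual rows, not groups, so a group-level COUNT is invalid there

Fix: Group first with HAVING COUNT(*) >= 2, then COUNT the resulting groups

Corrected query:
SELECT COUNT(*) FROM (SELECT category FROM products GROUP BY category HAVING COUNT(*) >= 2)

Result:
COUNT(*)
--------
2       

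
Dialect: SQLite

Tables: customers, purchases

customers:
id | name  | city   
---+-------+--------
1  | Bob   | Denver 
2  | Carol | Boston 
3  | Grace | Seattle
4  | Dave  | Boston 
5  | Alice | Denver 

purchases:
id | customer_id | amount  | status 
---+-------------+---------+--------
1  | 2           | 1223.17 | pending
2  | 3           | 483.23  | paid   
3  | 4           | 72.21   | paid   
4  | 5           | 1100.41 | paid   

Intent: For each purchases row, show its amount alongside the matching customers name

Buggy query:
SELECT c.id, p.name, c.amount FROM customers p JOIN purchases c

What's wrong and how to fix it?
Bug: Missing join condition: each purchases row is matched to all customers rows instead of just its own

Fix: Specify the join condition linking the foreign key to the parent id

Corrected query:
SELECT c.id, p.name, c.amount FROM customers p JOIN purchases c ON c.customer_id = p.id

Result:
id | name  | amount 
---+-------+--------
1  | Carol | 1223.17
2  | Grace | 483.23 
3  | Dave  | 72.21  
4  | Alice | 1100.41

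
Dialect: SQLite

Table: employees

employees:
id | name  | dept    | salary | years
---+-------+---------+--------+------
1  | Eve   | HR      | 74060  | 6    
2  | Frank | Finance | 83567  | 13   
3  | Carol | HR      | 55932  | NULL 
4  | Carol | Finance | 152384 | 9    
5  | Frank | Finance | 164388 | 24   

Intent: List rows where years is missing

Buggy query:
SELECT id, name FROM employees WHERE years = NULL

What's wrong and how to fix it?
Bug: Comparing to NULL with '=' never matches; NULL = NULL is unknown, not true

Fix: Use IS NULL to test for NULL

Corrected query:
SELECT id, name FROM employees WHERE years IS NULL

Result:
id | name 
---+------
3  | Carol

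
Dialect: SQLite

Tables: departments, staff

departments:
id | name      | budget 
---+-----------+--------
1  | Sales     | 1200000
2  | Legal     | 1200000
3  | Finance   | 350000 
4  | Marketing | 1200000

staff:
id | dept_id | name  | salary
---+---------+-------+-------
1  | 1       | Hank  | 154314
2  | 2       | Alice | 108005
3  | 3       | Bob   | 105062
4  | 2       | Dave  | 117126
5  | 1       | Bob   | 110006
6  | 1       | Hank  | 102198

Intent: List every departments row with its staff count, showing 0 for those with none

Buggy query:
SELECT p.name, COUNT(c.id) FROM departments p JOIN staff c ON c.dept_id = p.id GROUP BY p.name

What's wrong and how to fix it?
Bug: An inner join excludes parents with zero children

Fix: Use LEFT JOIN so parents without children still appear (COUNT(c.id) gives 0)

Corrected query:
SELECT p.name, COUNT(c.id) FROM departments p LEFT JOIN staff c ON c.dept_id = p.id GROUP BY p.name

Result:
name      | COUNT(c.id)
----------+------------
Finance   | 1          
Legal     | 2          
Marketing | 0          
Sales     | 3          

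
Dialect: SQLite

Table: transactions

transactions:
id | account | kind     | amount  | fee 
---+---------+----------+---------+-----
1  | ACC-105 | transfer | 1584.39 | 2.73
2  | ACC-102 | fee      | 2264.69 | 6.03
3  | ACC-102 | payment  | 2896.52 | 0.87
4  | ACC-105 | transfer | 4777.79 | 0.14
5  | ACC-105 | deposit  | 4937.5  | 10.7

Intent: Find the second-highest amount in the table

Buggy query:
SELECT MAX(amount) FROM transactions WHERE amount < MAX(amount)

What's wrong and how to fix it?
Bug: MAX(amount) on the right of the comparison is an aggregate-in-WHERE error

Fix: Compute the overall MAX in a subquery, then take MAX of rows below it

Corrected query:
SELECT MAX(amount) FROM transactions WHERE amount < (SELECT MAX(amount) FROM transactions)

Result:
MAX(amount)
-----------
4777.79    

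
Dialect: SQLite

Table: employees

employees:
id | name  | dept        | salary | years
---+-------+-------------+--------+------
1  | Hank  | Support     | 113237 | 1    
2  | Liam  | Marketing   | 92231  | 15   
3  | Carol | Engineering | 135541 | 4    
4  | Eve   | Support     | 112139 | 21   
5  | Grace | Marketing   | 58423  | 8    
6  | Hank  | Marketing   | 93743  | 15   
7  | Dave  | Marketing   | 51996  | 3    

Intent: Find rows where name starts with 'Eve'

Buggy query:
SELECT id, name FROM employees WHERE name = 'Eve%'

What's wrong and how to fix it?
Bug: '=' compares the literal string including the % character; pattern matching needs LIKE

Fix: Use LIKE for wildcard pattern matching

Corrected query:
SELECT id, name FROM employees WHERE name LIKE 'Eve%'

Result:
id | name
---+-----
4  | Eve 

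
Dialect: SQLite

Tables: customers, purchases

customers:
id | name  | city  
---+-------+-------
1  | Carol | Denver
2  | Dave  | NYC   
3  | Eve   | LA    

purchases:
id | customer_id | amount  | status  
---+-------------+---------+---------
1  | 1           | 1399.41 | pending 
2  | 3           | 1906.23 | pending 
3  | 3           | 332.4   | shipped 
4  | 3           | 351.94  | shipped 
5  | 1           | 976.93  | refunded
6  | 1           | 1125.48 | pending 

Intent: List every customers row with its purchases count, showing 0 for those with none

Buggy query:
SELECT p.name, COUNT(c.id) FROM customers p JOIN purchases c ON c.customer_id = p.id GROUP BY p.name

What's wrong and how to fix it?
Bug: An inner join excludes parents with zero children

Fix: Use LEFT JOIN so parents without children still appear (COUNT(c.id) gives 0)

Corrected query:
SELECT p.name, COUNT(c.id) FROM customers p LEFT JOIN purchases c ON c.customer_id = p.id GROUP BY p.name

Result:
name  | COUNT(c.id)
------+------------
Carol | 3          
Dave  | 0          
Eve   | 3          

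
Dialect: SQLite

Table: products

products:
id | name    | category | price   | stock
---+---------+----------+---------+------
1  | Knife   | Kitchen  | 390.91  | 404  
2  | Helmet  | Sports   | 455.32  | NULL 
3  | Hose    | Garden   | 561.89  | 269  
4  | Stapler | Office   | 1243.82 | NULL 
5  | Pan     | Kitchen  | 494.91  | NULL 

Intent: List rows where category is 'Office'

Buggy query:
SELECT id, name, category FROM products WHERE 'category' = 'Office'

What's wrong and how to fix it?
Bug: Single quotes denote string literals in SQL; the column name is being compared as a constant string

Fix: Remove the quotes around the column name (or use double quotes for an identifier)

Corrected query:
SELECT id, name, category FROM products WHERE category = 'Office'

Result:
id | name    | category
---+---------+---------
4  | Stapler | Office  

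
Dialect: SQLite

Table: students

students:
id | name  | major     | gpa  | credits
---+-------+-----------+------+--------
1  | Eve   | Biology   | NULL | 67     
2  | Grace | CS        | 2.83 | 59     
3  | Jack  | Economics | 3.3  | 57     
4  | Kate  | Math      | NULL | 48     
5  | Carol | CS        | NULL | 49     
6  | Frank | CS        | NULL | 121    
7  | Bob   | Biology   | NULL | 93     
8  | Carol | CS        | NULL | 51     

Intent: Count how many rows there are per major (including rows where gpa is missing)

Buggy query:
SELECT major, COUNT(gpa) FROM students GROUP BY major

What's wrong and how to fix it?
Bug: COUNT(column) counts non-NULL values only; rows with NULL gpa aren't counted

Fix: Use COUNT(*) to count all rows regardless of NULL

Corrected query:
SELECT major, COUNT(*) FROM students GROUP BY major

Result:
major     | COUNT(*)
----------+---------
Biology   | 2       
CS        | 4       
Economics | 1       
Math      | 1       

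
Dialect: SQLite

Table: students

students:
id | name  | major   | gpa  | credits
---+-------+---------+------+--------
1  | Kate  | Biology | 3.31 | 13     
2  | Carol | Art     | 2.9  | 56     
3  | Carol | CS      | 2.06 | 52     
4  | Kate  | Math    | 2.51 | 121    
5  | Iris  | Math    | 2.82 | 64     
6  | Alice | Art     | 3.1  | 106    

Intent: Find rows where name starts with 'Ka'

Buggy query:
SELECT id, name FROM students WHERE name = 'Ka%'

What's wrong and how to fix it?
Bug: Wildcards only work with LIKE; '=' treats '%' as a literal character

Fix: Use LIKE for wildcard pattern matching

Corrected query:
SELECT id, name FROM students WHERE name LIKE 'Ka%'

Result:
id | name
---+-----
1  | Kate
4  | Kate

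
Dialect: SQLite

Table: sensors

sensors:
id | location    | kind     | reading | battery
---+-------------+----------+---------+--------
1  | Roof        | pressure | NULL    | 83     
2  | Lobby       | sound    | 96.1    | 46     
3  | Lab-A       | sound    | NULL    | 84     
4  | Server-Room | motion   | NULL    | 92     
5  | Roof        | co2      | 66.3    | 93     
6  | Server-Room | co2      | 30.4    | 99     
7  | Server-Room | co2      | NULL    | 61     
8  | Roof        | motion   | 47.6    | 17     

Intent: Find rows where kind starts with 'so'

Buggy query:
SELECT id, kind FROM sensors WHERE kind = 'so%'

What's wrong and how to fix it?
Bug: Wildcards only work with LIKE; '=' treats '%' as a literal character

Fix: Replace '=' with LIKE so 'so%' is treated as a pattern

Corrected query:
SELECT id, kind FROM sensors WHERE kind LIKE 'so%'

Result:
id | kind 
---+------
2  | sound
3  | sound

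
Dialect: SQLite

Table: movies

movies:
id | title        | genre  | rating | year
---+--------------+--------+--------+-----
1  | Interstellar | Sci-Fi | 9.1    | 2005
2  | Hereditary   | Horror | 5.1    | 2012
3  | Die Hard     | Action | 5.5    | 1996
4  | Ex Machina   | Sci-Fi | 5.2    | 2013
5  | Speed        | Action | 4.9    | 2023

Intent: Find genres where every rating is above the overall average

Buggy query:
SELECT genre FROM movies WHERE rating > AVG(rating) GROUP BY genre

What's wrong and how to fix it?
Bug: WHERE evaluates per row before aggregation, so AVG() is unavailable

Fix: Use a subquery for AVG and a HAVING MIN(...) filter so the condition holds for every row in the group

Corrected query:
SELECT genre FROM movies GROUP BY genre HAVING MIN(rating) > (SELECT AVG(rating) FROM movies)

Result:
(no rows)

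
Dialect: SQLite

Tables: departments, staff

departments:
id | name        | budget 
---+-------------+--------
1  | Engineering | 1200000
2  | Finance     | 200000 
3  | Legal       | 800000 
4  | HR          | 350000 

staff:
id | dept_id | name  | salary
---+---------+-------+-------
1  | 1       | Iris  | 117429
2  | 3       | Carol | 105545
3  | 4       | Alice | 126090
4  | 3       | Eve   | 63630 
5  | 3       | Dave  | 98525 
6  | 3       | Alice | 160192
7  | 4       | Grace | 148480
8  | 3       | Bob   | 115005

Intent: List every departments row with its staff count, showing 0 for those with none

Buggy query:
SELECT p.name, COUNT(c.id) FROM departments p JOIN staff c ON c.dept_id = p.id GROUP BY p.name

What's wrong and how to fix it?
Bug: An inner join excludes parents with zero children

Fix: Use LEFT JOIN so parents without children still appear (COUNT(c.id) gives 0)

Corrected query:
SELECT p.name, COUNT(c.id) FROM departments p LEFT JOIN staff c ON c.dept_id = p.id GROUP BY p.name

Result:
name        | COUNT(c.id)
------------+------------
Engineering | 1          
Finance     | 0          
HR          | 2          
Legal       | 5          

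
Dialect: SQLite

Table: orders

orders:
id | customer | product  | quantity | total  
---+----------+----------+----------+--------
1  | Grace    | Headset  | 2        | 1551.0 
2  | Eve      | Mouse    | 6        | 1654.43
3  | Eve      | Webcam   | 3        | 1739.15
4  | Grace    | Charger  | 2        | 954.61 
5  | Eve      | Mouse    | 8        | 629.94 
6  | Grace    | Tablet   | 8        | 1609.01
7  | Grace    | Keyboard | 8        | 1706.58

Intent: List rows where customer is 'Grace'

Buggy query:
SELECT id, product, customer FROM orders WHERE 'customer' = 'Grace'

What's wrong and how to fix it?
Bug: Single quotes denote string literals in SQL; the column name is being compared as a constant string

Fix: Reference the column as customer without single quotes

Corrected query:
SELECT id, product, customer FROM orders WHERE customer = 'Grace'

Result:
id | product  | customer
---+----------+---------
1  | Headset  | Grace   
4  | Charger  | Grace   
6  | Tablet   | Grace   
7  | Keyboard | Grace   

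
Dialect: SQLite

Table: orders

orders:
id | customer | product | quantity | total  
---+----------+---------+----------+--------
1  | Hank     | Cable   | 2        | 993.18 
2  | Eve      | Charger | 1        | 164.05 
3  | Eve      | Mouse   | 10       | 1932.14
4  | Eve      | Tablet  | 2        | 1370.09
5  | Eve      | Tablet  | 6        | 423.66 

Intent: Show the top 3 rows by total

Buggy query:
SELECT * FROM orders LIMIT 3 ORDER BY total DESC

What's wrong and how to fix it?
Bug: ORDER BY cannot follow LIMIT; LIMIT is the final clause

Fix: Swap the clauses: ORDER BY first, then LIMIT

Corrected query:
SELECT * FROM orders ORDER BY total DESC LIMIT 3

Result:
id | customer | product | quantity | total  
---+----------+---------+----------+--------
3  | Eve      | Mouse   | 10       | 1932.14
4  | Eve      | Tablet  | 2        | 1370.09
1  | Hank     | Cable   | 2        | 993.18 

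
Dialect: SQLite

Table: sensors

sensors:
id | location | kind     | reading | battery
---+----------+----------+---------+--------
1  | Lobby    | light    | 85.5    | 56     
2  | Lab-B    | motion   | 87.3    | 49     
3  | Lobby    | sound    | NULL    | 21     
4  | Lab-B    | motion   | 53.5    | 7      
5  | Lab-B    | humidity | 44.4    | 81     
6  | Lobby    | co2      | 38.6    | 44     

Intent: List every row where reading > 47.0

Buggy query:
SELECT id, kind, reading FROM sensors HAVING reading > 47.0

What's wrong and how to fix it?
Bug: This is a non-aggregate query (no GROUP BY, no aggregates), so in SQLite the HAVING clause is invalid here; a row-level condition belongs in WHERE

Fix: Replace HAVING with WHERE since the condition applies to individual rows

Corrected query:
SELECT id, kind, reading FROM sensors WHERE reading > 47.0

Result:
id | kind   | reading
---+--------+--------
1  | light  | 85.5   
2  | motion | 87.3   
4  | motion | 53.5   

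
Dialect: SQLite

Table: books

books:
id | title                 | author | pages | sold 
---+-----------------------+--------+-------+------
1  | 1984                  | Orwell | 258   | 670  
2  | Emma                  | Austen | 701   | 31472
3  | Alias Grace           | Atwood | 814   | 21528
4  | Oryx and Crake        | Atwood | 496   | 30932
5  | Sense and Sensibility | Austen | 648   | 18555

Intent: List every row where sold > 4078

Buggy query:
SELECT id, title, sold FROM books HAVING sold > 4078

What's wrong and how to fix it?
Bug: HAVING filters the output of aggregation, but this query has no GROUP BY and no aggregate functions, so SQLite rejects it (HAVING clause on a non-aggregate query); the condition here is per row

Fix: Replace HAVING with WHERE since the condition applies to individual rows

Corrected query:
SELECT id, title, sold FROM books WHERE sold > 4078

Result:
id | title                 | sold 
---+-----------------------+------
2  | Emma                  | 31472
3  | Alias Grace           | 21528
4  | Oryx and Crake        | 30932
5  | Sense and Sensibility | 18555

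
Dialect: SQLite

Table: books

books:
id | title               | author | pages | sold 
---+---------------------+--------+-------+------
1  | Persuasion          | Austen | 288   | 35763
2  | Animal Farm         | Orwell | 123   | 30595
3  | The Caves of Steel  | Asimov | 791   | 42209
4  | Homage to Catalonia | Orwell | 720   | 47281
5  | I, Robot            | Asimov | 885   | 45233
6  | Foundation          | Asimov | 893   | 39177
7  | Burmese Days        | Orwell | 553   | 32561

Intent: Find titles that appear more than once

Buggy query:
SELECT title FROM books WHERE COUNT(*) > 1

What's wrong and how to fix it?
Bug: WHERE can't reference COUNT(*); aggregates are computed after WHERE

Fix: GROUP BY title, then filter groups with HAVING COUNT(*) > 1

Corrected query:
SELECT title FROM books GROUP BY title HAVING COUNT(*) > 1

Result:
(no rows)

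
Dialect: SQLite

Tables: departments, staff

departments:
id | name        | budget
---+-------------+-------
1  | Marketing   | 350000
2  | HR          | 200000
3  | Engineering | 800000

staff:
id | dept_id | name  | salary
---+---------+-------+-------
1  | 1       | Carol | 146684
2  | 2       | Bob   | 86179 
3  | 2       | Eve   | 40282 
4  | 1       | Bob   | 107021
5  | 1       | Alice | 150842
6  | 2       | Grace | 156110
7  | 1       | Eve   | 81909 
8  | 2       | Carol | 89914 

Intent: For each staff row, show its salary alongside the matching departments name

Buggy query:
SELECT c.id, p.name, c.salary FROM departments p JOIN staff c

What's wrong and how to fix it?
Bug: JOIN with no ON clause produces a cartesian product; every staff row pairs with every departments row

Fix: Add ON c.dept_id = p.id to the JOIN

Corrected query:
SELECT c.id, p.name, c.salary FROM departments p JOIN staff c ON c.dept_id = p.id

Result:
id | name      | salary
---+-----------+-------
1  | Marketing | 146684
2  | HR        | 86179 
3  | HR        | 40282 
4  | Marketing | 107021
5  | Marketing | 150842
6  | HR        | 156110
7  | Marketing | 81909 
8  | HR        | 89914 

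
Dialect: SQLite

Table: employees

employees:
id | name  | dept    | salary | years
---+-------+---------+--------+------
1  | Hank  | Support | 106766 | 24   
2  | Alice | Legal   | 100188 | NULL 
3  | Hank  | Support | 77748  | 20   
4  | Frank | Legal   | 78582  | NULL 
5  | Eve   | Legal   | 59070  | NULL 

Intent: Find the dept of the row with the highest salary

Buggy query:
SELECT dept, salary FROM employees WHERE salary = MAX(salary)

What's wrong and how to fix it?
Bug: WHERE is evaluated per row; an aggregate over the whole table isn't defined there

Fix: Wrap MAX in a scalar subquery so WHERE compares against a single value

Corrected query:
SELECT dept, salary FROM employees WHERE salary = (SELECT MAX(salary) FROM employees)

Result:
dept    | salary
--------+-------
Support | 106766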